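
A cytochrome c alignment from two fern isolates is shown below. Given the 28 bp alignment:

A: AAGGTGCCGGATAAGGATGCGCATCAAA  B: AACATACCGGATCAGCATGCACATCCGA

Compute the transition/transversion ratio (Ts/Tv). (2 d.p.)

Transitions are A↔G and C↔T; transversions are all other mismatches.
Transitions: 4. Transversions: 4.
R = 4/4 = 1.00.

1.00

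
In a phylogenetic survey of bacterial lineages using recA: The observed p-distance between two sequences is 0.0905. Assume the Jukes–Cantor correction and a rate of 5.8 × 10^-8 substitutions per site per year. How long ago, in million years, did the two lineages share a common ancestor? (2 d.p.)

0.83

d = −(3/4) ln(1 − 4p/3) = −0.75 ln(1 − 0.120667) = −0.75 ln(0.879333)
  = −0.75 × (-0.128592) = 0.096444 substitutions/site.
Under a molecular clock d = 2μt, so t = d/(2μ) = 0.096444 / (2 × 5.8 × 10^-8) = 0.83 million years.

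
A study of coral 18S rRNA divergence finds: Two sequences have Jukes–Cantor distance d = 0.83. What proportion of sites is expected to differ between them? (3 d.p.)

0.502

p = (3/4)(1 − e^(−4d/3)) = 0.75 × (1 − e^(-1.106667)) = 0.75 × (1 − 0.330659) = 0.502006.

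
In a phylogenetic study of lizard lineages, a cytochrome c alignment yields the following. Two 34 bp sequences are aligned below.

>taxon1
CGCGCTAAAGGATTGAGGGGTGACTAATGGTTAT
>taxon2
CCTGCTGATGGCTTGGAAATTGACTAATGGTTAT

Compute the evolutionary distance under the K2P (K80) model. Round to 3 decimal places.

Of 34 sites, 6 differences are transitions and 4 are transversions, so P = 6/34 ≈ 0.176471 and Q = 4/34 ≈ 0.117647.
Under the Kimura two-parameter model, d = −½ ln(1 − 2P − Q) − ¼ ln(1 − 2Q).
1 − 2P − Q = 0.529411, giving −½ ln(0.529411) = 0.317995.
1 − 2Q = 0.764706, giving −¼ ln(0.764706) = 0.067066.
d = 0.317995 + 0.067066 = 0.385061.

0.385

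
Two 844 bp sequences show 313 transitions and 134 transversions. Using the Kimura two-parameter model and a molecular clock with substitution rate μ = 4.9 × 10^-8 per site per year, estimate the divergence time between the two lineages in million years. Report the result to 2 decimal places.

P = 313/844 ≈ 0.370853 and Q = 134/844 ≈ 0.158768.
Under the Kimura two-parameter model, d = −½ ln(1 − 2P − Q) − ¼ ln(1 − 2Q).
1 − 2P − Q = 0.099526, giving −½ ln(0.099526) = 1.153668.
1 − 2Q = 0.682464, giving −¼ ln(0.682464) = 0.095511.
d = 1.153668 + 0.095511 = 1.249179.
Under a molecular clock d = 2μt, so t = d/(2μ) = 1.249179 / (2 × 4.9 × 10^-8) = 12.75 million years.

12.75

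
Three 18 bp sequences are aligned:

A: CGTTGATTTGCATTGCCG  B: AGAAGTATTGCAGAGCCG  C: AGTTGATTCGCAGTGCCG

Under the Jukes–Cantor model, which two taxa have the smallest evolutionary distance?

A and C

A–B: 7/18 differ, p = 0.389, d = 0.548.
A–C: 3/18 differ, p = 0.167, d = 0.188.
B–C: 6/18 differ, p = 0.333, d = 0.441.
The smallest distance is between A and C.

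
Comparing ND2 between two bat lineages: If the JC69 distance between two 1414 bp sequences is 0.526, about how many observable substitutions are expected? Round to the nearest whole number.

535

Invert JC69: p = (3/4)(1 − e^(−4d/3)) = 0.75 × (1 − e^(-0.701333)) = 0.75 × (1 − 0.495924) = 0.378057.
Expected differing sites = pL ≈ 0.378057 × 1414 = 534.572598 ≈ 535.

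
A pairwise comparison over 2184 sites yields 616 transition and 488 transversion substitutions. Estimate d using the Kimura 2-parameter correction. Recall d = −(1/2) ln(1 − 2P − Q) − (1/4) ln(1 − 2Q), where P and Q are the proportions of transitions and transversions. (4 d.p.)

P = 616/2184 ≈ 0.282051 and Q = 488/2184 ≈ 0.223443.
Under the Kimura two-parameter model, d = −½ ln(1 − 2P − Q) − ¼ ln(1 − 2Q).
1 − 2P − Q = 0.212455, giving −½ ln(0.212455) = 0.774513.
1 − 2Q = 0.553114, giving −¼ ln(0.553114) = 0.148048.
d = 0.774513 + 0.148048 = 0.922561.

0.9226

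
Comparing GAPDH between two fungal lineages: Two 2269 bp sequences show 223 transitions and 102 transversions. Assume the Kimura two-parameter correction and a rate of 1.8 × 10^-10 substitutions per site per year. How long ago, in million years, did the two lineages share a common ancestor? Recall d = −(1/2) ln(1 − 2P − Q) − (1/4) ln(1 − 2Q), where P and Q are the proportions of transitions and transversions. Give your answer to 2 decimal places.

P = 223/2269 ≈ 0.098281 and Q = 102/2269 ≈ 0.044954.
Under the Kimura two-parameter model, d = −½ ln(1 − 2P − Q) − ¼ ln(1 − 2Q).
1 − 2P − Q = 0.758484, giving −½ ln(0.758484) = 0.138217.
1 − 2Q = 0.910092, giving −¼ ln(0.910092) = 0.023552.
d = 0.138217 + 0.023552 = 0.161769.
Under a molecular clock d = 2μt, so t = d/(2μ) = 0.161769 / (2 × 1.8 × 10^-10) = 449.36 million years.

449.36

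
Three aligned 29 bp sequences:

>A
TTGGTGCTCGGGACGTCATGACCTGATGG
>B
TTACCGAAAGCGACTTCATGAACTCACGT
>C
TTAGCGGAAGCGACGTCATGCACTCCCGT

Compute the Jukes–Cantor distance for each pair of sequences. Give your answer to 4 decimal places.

A–B: 12/29 sites differ → p ≈ 0.413793, d = −0.75 ln(1 − 0.551724) = 0.601760 ≈ 0.6018.
A–C: 12/29 sites differ → p ≈ 0.413793, d = −0.75 ln(1 − 0.551724) = 0.601760 ≈ 0.6018.
B–C: 5/29 sites differ → p ≈ 0.172414, d = −0.75 ln(1 − 0.229885) = 0.195912 ≈ 0.1959.

d(A,B) = 0.6018, d(A,C) = 0.6018, d(B,C) = 0.1959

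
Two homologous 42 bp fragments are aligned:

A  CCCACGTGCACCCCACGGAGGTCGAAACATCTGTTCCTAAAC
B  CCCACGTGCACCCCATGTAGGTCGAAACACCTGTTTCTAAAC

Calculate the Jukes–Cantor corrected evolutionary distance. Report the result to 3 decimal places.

0.102

The sequences differ at 4 of 42 sites (16, 18, 30, 36), so p = 4/42 ≈ 0.095238.
d = −(3/4) ln(1 − 4p/3) = −0.75 ln(1 − 0.126984) = −0.75 ln(0.873016)
  = −0.75 × (-0.135801) = 0.101851 substitutions/site.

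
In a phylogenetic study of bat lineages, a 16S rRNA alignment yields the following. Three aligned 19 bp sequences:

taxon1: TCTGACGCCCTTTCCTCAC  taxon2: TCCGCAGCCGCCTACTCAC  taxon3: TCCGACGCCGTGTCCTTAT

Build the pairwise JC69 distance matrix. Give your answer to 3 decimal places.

d(taxon1,taxon2) = 0.507, d(taxon1,taxon3) = 0.324, d(taxon2,taxon3) = 0.507

taxon1–taxon2: 7/19 sites differ → p ≈ 0.368421, d = −0.75 ln(1 − 0.491228) = 0.506816 ≈ 0.507.
taxon1–taxon3: 5/19 sites differ → p ≈ 0.263158, d = −0.75 ln(1 − 0.350877) = 0.324100 ≈ 0.324.
taxon2–taxon3: 7/19 sites differ → p ≈ 0.368421, d = −0.75 ln(1 − 0.491228) = 0.506816 ≈ 0.507.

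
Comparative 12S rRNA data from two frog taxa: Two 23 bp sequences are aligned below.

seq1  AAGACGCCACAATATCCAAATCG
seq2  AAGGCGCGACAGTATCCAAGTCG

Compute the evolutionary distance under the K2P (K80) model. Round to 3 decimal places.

0.204

Of 23 sites, 3 differences are transitions and 1 are transversions, so P = 3/23 ≈ 0.130435 and Q = 1/23 ≈ 0.043478.
Under the Kimura two-parameter model, d = −½ ln(1 − 2P − Q) − ¼ ln(1 − 2Q).
1 − 2P − Q = 0.695652, giving −½ ln(0.695652) = 0.181453.
1 − 2Q = 0.913044, giving −¼ ln(0.913044) = 0.022743.
d = 0.181453 + 0.022743 = 0.204196.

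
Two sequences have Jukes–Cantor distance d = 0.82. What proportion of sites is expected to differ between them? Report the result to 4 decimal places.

0.4987

p = (3/4)(1 − e^(−4d/3)) = 0.75 × (1 − e^(-1.093333)) = 0.75 × (1 − 0.335098) = 0.498677.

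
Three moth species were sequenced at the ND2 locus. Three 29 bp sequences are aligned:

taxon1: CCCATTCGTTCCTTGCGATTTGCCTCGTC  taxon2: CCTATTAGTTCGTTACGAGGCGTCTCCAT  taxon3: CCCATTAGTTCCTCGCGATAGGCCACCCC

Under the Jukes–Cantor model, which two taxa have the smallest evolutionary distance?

taxon1–taxon2: 11/29 differ, p = 0.379, d = 0.529.
taxon1–taxon3: 7/29 differ, p = 0.241, d = 0.291.
taxon2–taxon3: 11/29 differ, p = 0.379, d = 0.529.
The smallest distance is between taxon1 and taxon3.

taxon1 and taxon3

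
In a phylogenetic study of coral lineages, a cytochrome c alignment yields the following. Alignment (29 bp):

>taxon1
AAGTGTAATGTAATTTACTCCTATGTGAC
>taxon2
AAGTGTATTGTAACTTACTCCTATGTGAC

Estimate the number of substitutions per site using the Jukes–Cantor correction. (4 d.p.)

The sequences differ at 2 of 29 sites (8, 14), so p = 2/29 ≈ 0.068966.
d = −(3/4) ln(1 − 4p/3) = −0.75 ln(1 − 0.091955) = −0.75 ln(0.908045)
  = −0.75 × (-0.096461) = 0.072346 substitutions/site.

0.0723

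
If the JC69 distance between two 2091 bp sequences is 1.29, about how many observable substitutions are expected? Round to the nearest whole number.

1287

Invert JC69: p = (3/4)(1 − e^(−4d/3)) = 0.75 × (1 − e^(-1.72)) = 0.75 × (1 − 0.179066) = 0.615701.
Expected differing sites = pL ≈ 0.615701 × 2091 = 1287.430791 ≈ 1287.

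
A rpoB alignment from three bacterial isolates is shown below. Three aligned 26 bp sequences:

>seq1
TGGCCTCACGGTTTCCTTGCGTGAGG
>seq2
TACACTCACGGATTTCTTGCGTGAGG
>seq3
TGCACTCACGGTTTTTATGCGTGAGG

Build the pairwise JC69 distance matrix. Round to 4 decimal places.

seq1–seq2: 5/26 sites differ → p ≈ 0.192308, d = −0.75 ln(1 − 0.256411) = 0.222200 ≈ 0.2222.
seq1–seq3: 5/26 sites differ → p ≈ 0.192308, d = −0.75 ln(1 − 0.256411) = 0.222200 ≈ 0.2222.
seq2–seq3: 4/26 sites differ → p ≈ 0.153846, d = −0.75 ln(1 − 0.205128) = 0.172181 ≈ 0.1722.

d(seq1,seq2) = 0.2222, d(seq1,seq3) = 0.2222, d(seq2,seq3) = 0.1722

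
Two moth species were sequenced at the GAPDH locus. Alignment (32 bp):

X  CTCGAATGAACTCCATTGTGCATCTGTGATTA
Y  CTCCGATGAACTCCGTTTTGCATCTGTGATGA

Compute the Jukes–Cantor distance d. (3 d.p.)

The sequences differ at 5 of 32 sites (4, 5, 15, 18, 31), so p = 5/32 = 0.15625.
d = −(3/4) ln(1 − 4p/3) = −0.75 ln(1 − 0.208333) = −0.75 ln(0.791667)
  = −0.75 × (-0.233614) = 0.175211 substitutions/site.

0.175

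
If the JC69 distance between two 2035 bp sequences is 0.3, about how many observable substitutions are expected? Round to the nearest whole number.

Invert JC69: p = (3/4)(1 − e^(−4d/3)) = 0.75 × (1 − e^(-0.4)) = 0.75 × (1 − 0.670320) = 0.247260.
Expected differing sites = pL ≈ 0.247260 × 2035 = 503.1741 ≈ 503.

503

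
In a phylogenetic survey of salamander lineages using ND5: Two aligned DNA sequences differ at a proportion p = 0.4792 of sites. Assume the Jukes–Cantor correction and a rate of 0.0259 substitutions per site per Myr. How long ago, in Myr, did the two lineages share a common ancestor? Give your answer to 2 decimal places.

14.75

d = −(3/4) ln(1 − 4p/3) = −0.75 ln(1 − 0.638933) = −0.75 ln(0.361067)
  = −0.75 × (-1.018692) = 0.764019 substitutions/site.
Under a molecular clock d = 2μt, so t = d/(2μ) = 0.764019 / (2 × 0.0259) = 14.75 Myr.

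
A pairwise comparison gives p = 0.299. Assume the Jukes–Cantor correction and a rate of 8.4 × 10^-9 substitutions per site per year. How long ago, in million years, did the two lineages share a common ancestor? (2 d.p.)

d = −(3/4) ln(1 − 4p/3) = −0.75 ln(1 − 0.398667) = −0.75 ln(0.601333)
  = −0.75 × (-0.508606) = 0.381455 substitutions/site.
Under a molecular clock d = 2μt, so t = d/(2μ) = 0.381455 / (2 × 8.4 × 10^-9) = 22.71 million years.

22.71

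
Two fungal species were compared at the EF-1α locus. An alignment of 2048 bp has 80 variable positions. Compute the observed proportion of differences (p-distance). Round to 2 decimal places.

p = 80/2048 = 0.039062… ≈ 0.04 (to 2 d.p.).

0.04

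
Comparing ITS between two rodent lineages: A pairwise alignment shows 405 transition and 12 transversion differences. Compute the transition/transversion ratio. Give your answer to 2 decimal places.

33.75

R = 405/12 = 33.75.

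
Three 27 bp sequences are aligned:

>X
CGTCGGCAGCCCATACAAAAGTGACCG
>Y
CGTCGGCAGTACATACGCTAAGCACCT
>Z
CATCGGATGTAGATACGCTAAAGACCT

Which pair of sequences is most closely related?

Y and Z

X–Y: 9/27 differ, p = 0.333, d = 0.441.
X–Z: 12/27 differ, p = 0.444, d = 0.673.
Y–Z: 6/27 differ, p = 0.222, d = 0.264.
The smallest distance is between Y and Z.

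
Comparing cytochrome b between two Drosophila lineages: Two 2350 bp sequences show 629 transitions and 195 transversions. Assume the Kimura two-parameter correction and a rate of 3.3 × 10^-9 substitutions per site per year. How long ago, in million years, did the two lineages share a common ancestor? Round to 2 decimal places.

P = 629/2350 ≈ 0.26766 and Q = 195/2350 ≈ 0.082979.
Under the Kimura two-parameter model, d = −½ ln(1 − 2P − Q) − ¼ ln(1 − 2Q).
1 − 2P − Q = 0.381701, giving −½ ln(0.381701) = 0.481559.
1 − 2Q = 0.834042, giving −¼ ln(0.834042) = 0.045368.
d = 0.481559 + 0.045368 = 0.526927.
Under a molecular clock d = 2μt, so t = d/(2μ) = 0.526927 / (2 × 3.3 × 10^-9) = 79.84 million years.

79.84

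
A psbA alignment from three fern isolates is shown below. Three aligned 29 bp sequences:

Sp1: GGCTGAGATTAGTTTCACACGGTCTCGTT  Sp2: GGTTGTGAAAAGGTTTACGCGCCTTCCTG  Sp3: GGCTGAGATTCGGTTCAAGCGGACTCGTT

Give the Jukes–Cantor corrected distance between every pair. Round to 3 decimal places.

Sp1–Sp2: 12/29 sites differ → p ≈ 0.413793, d = −0.75 ln(1 − 0.551724) = 0.601760 ≈ 0.602.
Sp1–Sp3: 5/29 sites differ → p ≈ 0.172414, d = −0.75 ln(1 − 0.229885) = 0.195912 ≈ 0.196.
Sp2–Sp3: 12/29 sites differ → p ≈ 0.413793, d = −0.75 ln(1 − 0.551724) = 0.601760 ≈ 0.602.

d(Sp1,Sp2) = 0.602, d(Sp1,Sp3) = 0.196, d(Sp2,Sp3) = 0.602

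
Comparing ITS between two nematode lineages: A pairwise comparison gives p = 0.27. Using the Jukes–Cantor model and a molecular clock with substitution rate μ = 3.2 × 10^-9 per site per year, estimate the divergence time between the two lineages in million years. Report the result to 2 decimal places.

52.30

d = −(3/4) ln(1 − 4p/3) = −0.75 ln(1 − 0.36) = −0.75 ln(0.64)
  = −0.75 × (-0.446287) = 0.334715 substitutions/site.
Under a molecular clock d = 2μt, so t = d/(2μ) = 0.334715 / (2 × 3.2 × 10^-9) = 52.30 million years.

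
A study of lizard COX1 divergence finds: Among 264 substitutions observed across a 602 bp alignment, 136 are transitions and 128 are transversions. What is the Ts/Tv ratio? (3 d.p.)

R = 136/128 = 1.0625 ≈ 1.063 (to 3 d.p.).

1.063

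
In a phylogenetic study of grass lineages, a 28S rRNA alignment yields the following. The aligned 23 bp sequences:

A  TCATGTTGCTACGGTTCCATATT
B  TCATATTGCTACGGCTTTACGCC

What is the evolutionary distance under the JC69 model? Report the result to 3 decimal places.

The sequences differ at 8 of 23 sites (5, 15, 17, 18, 20, 21, 22, 23), so p = 8/23 ≈ 0.347826.
d = −(3/4) ln(1 − 4p/3) = −0.75 ln(1 − 0.463768) = −0.75 ln(0.536232)
  = −0.75 × (-0.623188) = 0.467391 substitutions/site.

0.467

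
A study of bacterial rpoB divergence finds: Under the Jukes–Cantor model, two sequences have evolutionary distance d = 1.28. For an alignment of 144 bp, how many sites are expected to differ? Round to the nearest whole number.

Invert JC69: p = (3/4)(1 − e^(−4d/3)) = 0.75 × (1 − e^(-1.706667)) = 0.75 × (1 − 0.181470) = 0.613898.
Expected differing sites = pL ≈ 0.613898 × 144 = 88.401312 ≈ 88.

88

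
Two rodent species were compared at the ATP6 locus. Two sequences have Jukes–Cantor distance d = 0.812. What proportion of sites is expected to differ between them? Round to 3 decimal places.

0.496

p = (3/4)(1 − e^(−4d/3)) = 0.75 × (1 − e^(-1.082667)) = 0.75 × (1 − 0.338691) = 0.495982.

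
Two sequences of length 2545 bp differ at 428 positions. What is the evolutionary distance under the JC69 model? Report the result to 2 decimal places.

p = 428/2545 ≈ 0.168173.
d = −(3/4) ln(1 − 4p/3) = −0.75 ln(1 − 0.224231) = −0.75 ln(0.775769)
  = −0.75 × (-0.253900) = 0.190425 substitutions/site.

0.19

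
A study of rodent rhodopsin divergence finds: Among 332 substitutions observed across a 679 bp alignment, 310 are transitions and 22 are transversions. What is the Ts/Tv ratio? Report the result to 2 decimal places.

R = 310/22 = 14.090909… ≈ 14.09 (to 2 d.p.).

14.09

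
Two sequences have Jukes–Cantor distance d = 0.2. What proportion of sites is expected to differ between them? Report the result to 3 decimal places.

p = (3/4)(1 − e^(−4d/3)) = 0.75 × (1 − e^(-0.266667)) = 0.75 × (1 − 0.765928) = 0.175554.

0.176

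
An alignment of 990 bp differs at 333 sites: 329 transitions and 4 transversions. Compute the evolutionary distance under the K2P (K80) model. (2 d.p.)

0.55

P = 329/990 ≈ 0.332323 and Q = 4/990 ≈ 0.00404.
Under the Kimura two-parameter model, d = −½ ln(1 − 2P − Q) − ¼ ln(1 − 2Q).
1 − 2P − Q = 0.331314, giving −½ ln(0.331314) = 0.552344.
1 − 2Q = 0.99192, giving −¼ ln(0.99192) = 0.002028.
d = 0.552344 + 0.002028 = 0.554372.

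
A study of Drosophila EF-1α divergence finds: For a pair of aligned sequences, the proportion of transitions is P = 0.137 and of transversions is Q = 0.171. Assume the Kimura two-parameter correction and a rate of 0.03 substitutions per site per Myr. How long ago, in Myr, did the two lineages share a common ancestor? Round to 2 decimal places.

Under the Kimura two-parameter model, d = −½ ln(1 − 2P − Q) − ¼ ln(1 − 2Q).
1 − 2P − Q = 0.555, giving −½ ln(0.555) = 0.294394.
1 − 2Q = 0.658, giving −¼ ln(0.658) = 0.104638.
d = 0.294394 + 0.104638 = 0.399032.
Under a molecular clock d = 2μt, so t = d/(2μ) = 0.399032 / (2 × 0.03) = 6.65 Myr.

6.65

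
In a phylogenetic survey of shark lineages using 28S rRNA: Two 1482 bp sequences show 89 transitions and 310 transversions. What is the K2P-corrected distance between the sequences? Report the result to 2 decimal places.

0.34

P = 89/1482 ≈ 0.060054 and Q = 310/1482 ≈ 0.209177.
Under the Kimura two-parameter model, d = −½ ln(1 − 2P − Q) − ¼ ln(1 − 2Q).
1 − 2P − Q = 0.670715, giving −½ ln(0.670715) = 0.199705.
1 − 2Q = 0.581646, giving −¼ ln(0.581646) = 0.135473.
d = 0.199705 + 0.135473 = 0.335178.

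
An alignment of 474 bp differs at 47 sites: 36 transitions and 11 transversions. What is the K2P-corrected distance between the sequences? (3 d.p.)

0.108

P = 36/474 ≈ 0.075949 and Q = 11/474 ≈ 0.023207.
Under the Kimura two-parameter model, d = −½ ln(1 − 2P − Q) − ¼ ln(1 − 2Q).
1 − 2P − Q = 0.824895, giving −½ ln(0.824895) = 0.096250.
1 − 2Q = 0.953586, giving −¼ ln(0.953586) = 0.011881.
d = 0.096250 + 0.011881 = 0.108131.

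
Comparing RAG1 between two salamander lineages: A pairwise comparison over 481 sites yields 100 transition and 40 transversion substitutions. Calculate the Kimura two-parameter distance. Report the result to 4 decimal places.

P = 100/481 ≈ 0.2079 and Q = 40/481 ≈ 0.08316.
Under the Kimura two-parameter model, d = −½ ln(1 − 2P − Q) − ¼ ln(1 − 2Q).
1 − 2P − Q = 0.50104, giving −½ ln(0.50104) = 0.345535.
1 − 2Q = 0.83368, giving −¼ ln(0.83368) = 0.045476.
d = 0.345535 + 0.045476 = 0.391011.

0.3910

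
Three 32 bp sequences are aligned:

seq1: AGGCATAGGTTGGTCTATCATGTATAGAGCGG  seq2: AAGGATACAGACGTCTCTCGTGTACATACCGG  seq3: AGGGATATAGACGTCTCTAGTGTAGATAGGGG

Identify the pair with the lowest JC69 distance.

seq1–seq2: 12/32 differ, p = 0.375, d = 0.520.
seq1–seq3: 12/32 differ, p = 0.375, d = 0.520.
seq2–seq3: 6/32 differ, p = 0.188, d = 0.216.
The smallest distance is between seq2 and seq3.

seq2 and seq3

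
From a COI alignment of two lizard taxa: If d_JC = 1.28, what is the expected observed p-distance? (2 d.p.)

p = (3/4)(1 − e^(−4d/3)) = 0.75 × (1 − e^(-1.706667)) = 0.75 × (1 − 0.181470) = 0.613898.

0.61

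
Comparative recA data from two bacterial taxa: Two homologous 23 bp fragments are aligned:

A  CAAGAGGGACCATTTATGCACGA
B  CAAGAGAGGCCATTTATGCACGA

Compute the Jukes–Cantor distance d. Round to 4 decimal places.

0.0924

The sequences differ at 2 of 23 sites (7, 9), so p = 2/23 ≈ 0.086957.
d = −(3/4) ln(1 − 4p/3) = −0.75 ln(1 − 0.115943) = −0.75 ln(0.884057)
  = −0.75 × (-0.123234) = 0.092426 substitutions/site.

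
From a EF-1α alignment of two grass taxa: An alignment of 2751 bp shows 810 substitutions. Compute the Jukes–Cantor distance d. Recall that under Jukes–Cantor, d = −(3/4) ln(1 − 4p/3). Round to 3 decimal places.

p = 810/2751 ≈ 0.294438.
d = −(3/4) ln(1 − 4p/3) = −0.75 ln(1 − 0.392584) = −0.75 ln(0.607416)
  = −0.75 × (-0.498541) = 0.373906 substitutions/site.

0.374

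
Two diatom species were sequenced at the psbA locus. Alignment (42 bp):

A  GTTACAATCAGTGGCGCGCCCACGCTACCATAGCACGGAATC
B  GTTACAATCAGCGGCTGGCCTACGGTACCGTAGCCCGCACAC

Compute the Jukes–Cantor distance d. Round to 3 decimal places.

0.286

The sequences differ at 10 of 42 sites (12, 16, 17, 21, 25, 30, 35, 38, 40, 41), so p = 10/42 ≈ 0.238095.
d = −(3/4) ln(1 − 4p/3) = −0.75 ln(1 − 0.31746) = −0.75 ln(0.68254)
  = −0.75 × (-0.381934) = 0.286451 substitutions/site.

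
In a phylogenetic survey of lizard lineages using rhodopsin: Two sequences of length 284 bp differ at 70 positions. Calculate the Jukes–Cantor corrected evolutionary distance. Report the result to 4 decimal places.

0.2988

p = 70/284 ≈ 0.246479.
d = −(3/4) ln(1 − 4p/3) = −0.75 ln(1 − 0.328639) = −0.75 ln(0.671361)
  = −0.75 × (-0.398448) = 0.298836 substitutions/site.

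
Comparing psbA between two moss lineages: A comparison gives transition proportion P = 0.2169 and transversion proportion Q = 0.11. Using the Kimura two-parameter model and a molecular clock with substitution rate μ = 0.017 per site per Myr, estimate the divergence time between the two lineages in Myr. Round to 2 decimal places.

Under the Kimura two-parameter model, d = −½ ln(1 − 2P − Q) − ¼ ln(1 − 2Q).
1 − 2P − Q = 0.4562, giving −½ ln(0.4562) = 0.392412.
1 − 2Q = 0.78, giving −¼ ln(0.78) = 0.062115.
d = 0.392412 + 0.062115 = 0.454527.
Under a molecular clock d = 2μt, so t = d/(2μ) = 0.454527 / (2 × 0.017) = 13.37 Myr.

13.37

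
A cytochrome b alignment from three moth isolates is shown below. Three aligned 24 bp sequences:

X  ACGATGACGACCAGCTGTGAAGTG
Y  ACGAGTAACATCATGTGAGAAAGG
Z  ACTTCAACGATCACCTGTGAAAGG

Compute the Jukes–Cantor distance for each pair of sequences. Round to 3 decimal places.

X–Y: 10/24 sites differ → p ≈ 0.416667, d = −0.75 ln(1 − 0.555556) = 0.608198 ≈ 0.608.
X–Z: 8/24 sites differ → p ≈ 0.333333, d = −0.75 ln(1 − 0.444444) = 0.440839 ≈ 0.441.
Y–Z: 9/24 sites differ → p = 0.375, d = −0.75 ln(1 − 0.5) = 0.519860 ≈ 0.520.

d(X,Y) = 0.608, d(X,Z) = 0.441, d(Y,Z) = 0.520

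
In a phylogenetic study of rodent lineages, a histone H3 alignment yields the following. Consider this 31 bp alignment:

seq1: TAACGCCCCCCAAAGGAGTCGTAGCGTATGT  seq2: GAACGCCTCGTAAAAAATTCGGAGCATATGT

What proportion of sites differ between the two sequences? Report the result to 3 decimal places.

The sequences differ at 9 of 31 positions (sites 1, 8, 10, 11, 15, 16, 18, 22, 26).
p = 9/31 = 0.290322… ≈ 0.290 (to 3 d.p.).

0.290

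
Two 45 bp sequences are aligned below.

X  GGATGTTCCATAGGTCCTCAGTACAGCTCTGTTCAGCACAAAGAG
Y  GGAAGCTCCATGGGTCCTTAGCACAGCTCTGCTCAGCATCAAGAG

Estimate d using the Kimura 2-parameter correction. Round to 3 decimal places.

Of 45 sites, 6 differences are transitions and 2 are transversions, so P = 6/45 ≈ 0.133333 and Q = 2/45 ≈ 0.044444.
Under the Kimura two-parameter model, d = −½ ln(1 − 2P − Q) − ¼ ln(1 − 2Q).
1 − 2P − Q = 0.68889, giving −½ ln(0.68889) = 0.186337.
1 − 2Q = 0.911112, giving −¼ ln(0.911112) = 0.023272.
d = 0.186337 + 0.023272 = 0.209609.

0.210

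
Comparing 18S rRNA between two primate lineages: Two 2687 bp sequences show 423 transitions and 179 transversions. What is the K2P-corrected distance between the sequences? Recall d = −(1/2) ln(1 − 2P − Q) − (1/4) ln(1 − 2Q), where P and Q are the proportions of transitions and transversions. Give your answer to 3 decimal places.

P = 423/2687 ≈ 0.157425 and Q = 179/2687 ≈ 0.066617.
Under the Kimura two-parameter model, d = −½ ln(1 − 2P − Q) − ¼ ln(1 − 2Q).
1 − 2P − Q = 0.618533, giving −½ ln(0.618533) = 0.240202.
1 − 2Q = 0.866766, giving −¼ ln(0.866766) = 0.035747.
d = 0.240202 + 0.035747 = 0.275949.

0.276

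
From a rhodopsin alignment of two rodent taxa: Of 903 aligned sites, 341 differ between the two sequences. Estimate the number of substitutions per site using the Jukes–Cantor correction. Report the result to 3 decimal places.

p = 341/903 ≈ 0.37763.
d = −(3/4) ln(1 − 4p/3) = −0.75 ln(1 − 0.503507) = −0.75 ln(0.496493)
  = −0.75 × (-0.700186) = 0.525140 substitutions/site.

0.525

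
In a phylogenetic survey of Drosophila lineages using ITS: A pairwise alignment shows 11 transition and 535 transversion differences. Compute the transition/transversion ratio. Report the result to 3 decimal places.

0.021

R = 11/535 = 0.020560… ≈ 0.021 (to 3 d.p.).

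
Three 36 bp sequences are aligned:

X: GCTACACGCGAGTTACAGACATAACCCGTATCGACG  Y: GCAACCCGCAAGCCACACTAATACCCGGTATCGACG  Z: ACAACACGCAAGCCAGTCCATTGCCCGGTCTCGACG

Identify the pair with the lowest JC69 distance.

X–Y: 10/36 differ, p = 0.278, d = 0.347.
X–Z: 15/36 differ, p = 0.417, d = 0.608.
Y–Z: 8/36 differ, p = 0.222, d = 0.264.
The smallest distance is between Y and Z.

Y and Z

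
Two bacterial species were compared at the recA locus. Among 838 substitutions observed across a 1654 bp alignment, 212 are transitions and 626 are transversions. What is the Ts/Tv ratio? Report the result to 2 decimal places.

0.34

R = 212/626 = 0.338658… ≈ 0.34 (to 2 d.p.).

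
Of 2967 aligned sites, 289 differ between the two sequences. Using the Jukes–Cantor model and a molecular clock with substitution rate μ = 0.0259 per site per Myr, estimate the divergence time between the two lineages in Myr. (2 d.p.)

2.01

p = 289/2967 ≈ 0.097405.
d = −(3/4) ln(1 − 4p/3) = −0.75 ln(1 − 0.129873) = −0.75 ln(0.870127)
  = −0.75 × (-0.139116) = 0.104337 substitutions/site.
Under a molecular clock d = 2μt, so t = d/(2μ) = 0.104337 / (2 × 0.0259) = 2.01 Myr.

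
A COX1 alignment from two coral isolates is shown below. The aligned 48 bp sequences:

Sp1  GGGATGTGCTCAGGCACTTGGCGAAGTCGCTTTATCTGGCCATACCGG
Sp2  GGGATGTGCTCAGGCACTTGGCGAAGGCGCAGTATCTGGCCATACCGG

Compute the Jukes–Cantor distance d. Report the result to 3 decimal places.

The sequences differ at 3 of 48 sites (27, 31, 32), so p = 3/48 = 0.0625.
d = −(3/4) ln(1 − 4p/3) = −0.75 ln(1 − 0.083333) = −0.75 ln(0.916667)
  = −0.75 × (-0.087011) = 0.065258 substitutions/site.

0.065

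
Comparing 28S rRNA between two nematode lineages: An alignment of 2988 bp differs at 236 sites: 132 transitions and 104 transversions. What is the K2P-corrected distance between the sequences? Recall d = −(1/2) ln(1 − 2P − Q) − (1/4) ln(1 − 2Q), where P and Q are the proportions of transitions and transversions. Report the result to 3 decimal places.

P = 132/2988 ≈ 0.044177 and Q = 104/2988 ≈ 0.034806.
Under the Kimura two-parameter model, d = −½ ln(1 − 2P − Q) − ¼ ln(1 − 2Q).
1 − 2P − Q = 0.87684, giving −½ ln(0.87684) = 0.065715.
1 − 2Q = 0.930388, giving −¼ ln(0.930388) = 0.018038.
d = 0.065715 + 0.018038 = 0.083753.

0.084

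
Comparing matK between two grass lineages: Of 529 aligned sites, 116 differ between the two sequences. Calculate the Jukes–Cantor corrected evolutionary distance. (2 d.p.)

0.26

p = 116/529 ≈ 0.219282.
d = −(3/4) ln(1 − 4p/3) = −0.75 ln(1 − 0.292376) = −0.75 ln(0.707624)
  = −0.75 × (-0.345842) = 0.259382 substitutions/site.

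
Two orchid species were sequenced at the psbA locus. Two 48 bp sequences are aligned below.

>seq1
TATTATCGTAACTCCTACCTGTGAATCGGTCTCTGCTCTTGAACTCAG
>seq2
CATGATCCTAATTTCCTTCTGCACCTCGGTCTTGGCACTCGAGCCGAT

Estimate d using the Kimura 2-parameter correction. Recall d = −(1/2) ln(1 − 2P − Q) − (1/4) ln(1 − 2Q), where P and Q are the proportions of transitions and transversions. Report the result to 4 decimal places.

0.6365

Of 48 sites, 11 differences are transitions and 9 are transversions, so P = 11/48 ≈ 0.229167 and Q = 9/48 = 0.1875.
Under the Kimura two-parameter model, d = −½ ln(1 − 2P − Q) − ¼ ln(1 − 2Q).
1 − 2P − Q = 0.354166, giving −½ ln(0.354166) = 0.518995.
1 − 2Q = 0.625, giving −¼ ln(0.625) = 0.117501.
d = 0.518995 + 0.117501 = 0.636496.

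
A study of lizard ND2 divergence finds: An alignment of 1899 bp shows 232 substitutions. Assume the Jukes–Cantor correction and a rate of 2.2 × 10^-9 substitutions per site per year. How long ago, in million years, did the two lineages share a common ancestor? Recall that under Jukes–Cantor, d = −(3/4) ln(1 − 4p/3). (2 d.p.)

p = 232/1899 ≈ 0.12217.
d = −(3/4) ln(1 − 4p/3) = −0.75 ln(1 − 0.162893) = −0.75 ln(0.837107)
  = −0.75 × (-0.177803) = 0.133352 substitutions/site.
Under a molecular clock d = 2μt, so t = d/(2μ) = 0.133352 / (2 × 2.2 × 10^-9) = 30.31 million years.

30.31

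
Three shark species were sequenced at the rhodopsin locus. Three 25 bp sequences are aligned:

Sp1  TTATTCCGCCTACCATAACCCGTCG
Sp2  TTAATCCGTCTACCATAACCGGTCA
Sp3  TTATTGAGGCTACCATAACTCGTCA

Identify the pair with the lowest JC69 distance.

Sp1–Sp2: 4/25 differ, p = 0.160, d = 0.180.
Sp1–Sp3: 5/25 differ, p = 0.200, d = 0.233.
Sp2–Sp3: 6/25 differ, p = 0.240, d = 0.289.
The smallest distance is between Sp1 and Sp2.

Sp1 and Sp2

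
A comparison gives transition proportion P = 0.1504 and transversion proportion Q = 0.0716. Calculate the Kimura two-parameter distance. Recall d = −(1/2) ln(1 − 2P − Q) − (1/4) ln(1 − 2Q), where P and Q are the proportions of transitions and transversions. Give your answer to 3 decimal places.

Under the Kimura two-parameter model, d = −½ ln(1 − 2P − Q) − ¼ ln(1 − 2Q).
1 − 2P − Q = 0.6276, giving −½ ln(0.6276) = 0.232926.
1 − 2Q = 0.8568, giving −¼ ln(0.8568) = 0.038638.
d = 0.232926 + 0.038638 = 0.271564.

0.272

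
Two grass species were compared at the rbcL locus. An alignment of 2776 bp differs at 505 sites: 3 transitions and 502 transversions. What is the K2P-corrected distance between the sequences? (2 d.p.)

0.21

P = 3/2776 ≈ 0.001081 and Q = 502/2776 ≈ 0.180836.
Under the Kimura two-parameter model, d = −½ ln(1 − 2P − Q) − ¼ ln(1 − 2Q).
1 − 2P − Q = 0.817002, giving −½ ln(0.817002) = 0.101057.
1 − 2Q = 0.638328, giving −¼ ln(0.638328) = 0.112226.
d = 0.101057 + 0.112226 = 0.213283.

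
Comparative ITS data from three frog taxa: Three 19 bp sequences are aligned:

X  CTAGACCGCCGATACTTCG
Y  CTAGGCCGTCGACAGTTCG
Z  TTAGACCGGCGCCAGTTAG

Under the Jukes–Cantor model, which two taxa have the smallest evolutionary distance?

X–Y: 4/19 differ, p = 0.211, d = 0.247.
X–Z: 6/19 differ, p = 0.316, d = 0.410.
Y–Z: 5/19 differ, p = 0.263, d = 0.324.
The smallest distance is between X and Y.

X and Y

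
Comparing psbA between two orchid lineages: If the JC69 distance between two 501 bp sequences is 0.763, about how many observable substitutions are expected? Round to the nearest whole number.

240

Invert JC69: p = (3/4)(1 − e^(−4d/3)) = 0.75 × (1 − e^(-1.017333)) = 0.75 × (1 − 0.361558) = 0.478832.
Expected differing sites = pL ≈ 0.478832 × 501 = 239.894832 ≈ 240.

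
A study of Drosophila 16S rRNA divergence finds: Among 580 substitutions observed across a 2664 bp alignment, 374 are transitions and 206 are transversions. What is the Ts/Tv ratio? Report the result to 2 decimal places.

1.82

R = 374/206 = 1.815533… ≈ 1.82 (to 2 d.p.).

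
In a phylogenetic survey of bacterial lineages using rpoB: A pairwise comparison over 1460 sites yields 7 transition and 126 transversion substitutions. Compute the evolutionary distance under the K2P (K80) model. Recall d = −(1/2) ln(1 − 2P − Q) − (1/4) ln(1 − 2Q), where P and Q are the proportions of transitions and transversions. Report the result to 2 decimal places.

0.10

P = 7/1460 ≈ 0.004795 and Q = 126/1460 ≈ 0.086301.
Under the Kimura two-parameter model, d = −½ ln(1 − 2P − Q) − ¼ ln(1 − 2Q).
1 − 2P − Q = 0.904109, giving −½ ln(0.904109) = 0.050403.
1 − 2Q = 0.827398, giving −¼ ln(0.827398) = 0.047367.
d = 0.050403 + 0.047367 = 0.097770.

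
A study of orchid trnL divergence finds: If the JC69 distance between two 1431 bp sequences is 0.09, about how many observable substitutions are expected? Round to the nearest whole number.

Invert JC69: p = (3/4)(1 − e^(−4d/3)) = 0.75 × (1 − e^(-0.12)) = 0.75 × (1 − 0.886920) = 0.084810.
Expected differing sites = pL ≈ 0.084810 × 1431 = 121.36311 ≈ 121.

121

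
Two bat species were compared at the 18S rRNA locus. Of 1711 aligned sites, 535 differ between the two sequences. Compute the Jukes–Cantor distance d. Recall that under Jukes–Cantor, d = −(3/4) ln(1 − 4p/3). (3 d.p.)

p = 535/1711 ≈ 0.312683.
d = −(3/4) ln(1 − 4p/3) = −0.75 ln(1 − 0.416911) = −0.75 ln(0.583089)
  = −0.75 × (-0.539415) = 0.404561 substitutions/site.

0.405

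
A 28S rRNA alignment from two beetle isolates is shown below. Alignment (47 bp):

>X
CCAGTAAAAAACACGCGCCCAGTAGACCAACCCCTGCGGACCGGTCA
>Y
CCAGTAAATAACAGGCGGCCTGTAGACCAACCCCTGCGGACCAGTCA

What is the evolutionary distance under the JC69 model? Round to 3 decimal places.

The sequences differ at 5 of 47 sites (9, 14, 18, 21, 43), so p = 5/47 ≈ 0.106383.
d = −(3/4) ln(1 − 4p/3) = −0.75 ln(1 − 0.141844) = −0.75 ln(0.858156)
  = −0.75 × (-0.152969) = 0.114727 substitutions/site.

0.115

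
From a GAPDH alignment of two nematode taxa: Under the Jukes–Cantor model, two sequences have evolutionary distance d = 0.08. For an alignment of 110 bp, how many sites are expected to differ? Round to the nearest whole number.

8

Invert JC69: p = (3/4)(1 − e^(−4d/3)) = 0.75 × (1 − e^(-0.106667)) = 0.75 × (1 − 0.898825) = 0.075881.
Expected differing sites = pL ≈ 0.075881 × 110 = 8.34691 ≈ 8.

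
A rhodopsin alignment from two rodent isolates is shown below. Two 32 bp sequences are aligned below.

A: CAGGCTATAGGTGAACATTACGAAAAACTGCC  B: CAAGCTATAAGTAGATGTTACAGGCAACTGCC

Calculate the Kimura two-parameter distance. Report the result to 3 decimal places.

Of 32 sites, 9 differences are transitions and 1 are transversions, so P = 9/32 = 0.28125 and Q = 1/32 = 0.03125.
Under the Kimura two-parameter model, d = −½ ln(1 − 2P − Q) − ¼ ln(1 − 2Q).
1 − 2P − Q = 0.40625, giving −½ ln(0.40625) = 0.450393.
1 − 2Q = 0.9375, giving −¼ ln(0.9375) = 0.016135.
d = 0.450393 + 0.016135 = 0.466528.

0.467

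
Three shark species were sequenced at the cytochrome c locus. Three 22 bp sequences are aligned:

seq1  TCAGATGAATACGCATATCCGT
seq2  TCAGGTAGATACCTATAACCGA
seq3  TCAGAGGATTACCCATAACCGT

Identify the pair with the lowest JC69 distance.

seq1 and seq3

seq1–seq2: 7/22 differ, p = 0.318, d = 0.414.
seq1–seq3: 4/22 differ, p = 0.182, d = 0.208.
seq2–seq3: 7/22 differ, p = 0.318, d = 0.414.
The smallest distance is between seq1 and seq3.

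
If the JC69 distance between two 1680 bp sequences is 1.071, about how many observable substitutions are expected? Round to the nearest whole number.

958

Invert JC69: p = (3/4)(1 − e^(−4d/3)) = 0.75 × (1 − e^(-1.428)) = 0.75 × (1 − 0.239788) = 0.570159.
Expected differing sites = pL ≈ 0.570159 × 1680 = 957.86712 ≈ 958.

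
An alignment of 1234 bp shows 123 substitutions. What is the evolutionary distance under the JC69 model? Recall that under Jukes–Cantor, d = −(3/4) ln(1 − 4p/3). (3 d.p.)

p = 123/1234 ≈ 0.099676.
d = −(3/4) ln(1 − 4p/3) = −0.75 ln(1 − 0.132901) = −0.75 ln(0.867099)
  = −0.75 × (-0.142602) = 0.106952 substitutions/site.

0.107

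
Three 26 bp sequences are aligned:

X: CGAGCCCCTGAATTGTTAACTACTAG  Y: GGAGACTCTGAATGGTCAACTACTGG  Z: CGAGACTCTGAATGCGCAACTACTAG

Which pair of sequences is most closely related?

X–Y: 6/26 differ, p = 0.231, d = 0.276.
X–Z: 6/26 differ, p = 0.231, d = 0.276.
Y–Z: 4/26 differ, p = 0.154, d = 0.172.
The smallest distance is between Y and Z.

Y and Z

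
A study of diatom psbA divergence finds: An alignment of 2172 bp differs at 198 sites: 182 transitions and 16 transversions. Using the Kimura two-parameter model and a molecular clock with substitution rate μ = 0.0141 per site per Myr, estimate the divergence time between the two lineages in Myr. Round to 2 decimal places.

P = 182/2172 ≈ 0.083794 and Q = 16/2172 ≈ 0.007366.
Under the Kimura two-parameter model, d = −½ ln(1 − 2P − Q) − ¼ ln(1 − 2Q).
1 − 2P − Q = 0.825046, giving −½ ln(0.825046) = 0.096158.
1 − 2Q = 0.985268, giving −¼ ln(0.985268) = 0.003710.
d = 0.096158 + 0.003710 = 0.099868.
Under a molecular clock d = 2μt, so t = d/(2μ) = 0.099868 / (2 × 0.0141) = 3.54 Myr.

3.54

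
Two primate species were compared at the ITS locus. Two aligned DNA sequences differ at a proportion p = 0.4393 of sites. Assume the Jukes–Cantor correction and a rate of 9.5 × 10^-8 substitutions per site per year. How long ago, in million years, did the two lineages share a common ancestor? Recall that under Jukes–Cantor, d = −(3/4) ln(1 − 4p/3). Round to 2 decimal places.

d = −(3/4) ln(1 − 4p/3) = −0.75 ln(1 − 0.585733) = −0.75 ln(0.414267)
  = −0.75 × (-0.881245) = 0.660934 substitutions/site.
Under a molecular clock d = 2μt, so t = d/(2μ) = 0.660934 / (2 × 9.5 × 10^-8) = 3.48 million years.

3.48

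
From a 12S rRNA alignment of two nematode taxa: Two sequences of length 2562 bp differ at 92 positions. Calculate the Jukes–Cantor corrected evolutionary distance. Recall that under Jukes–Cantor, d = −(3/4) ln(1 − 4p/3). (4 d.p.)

0.0368

p = 92/2562 ≈ 0.035909.
d = −(3/4) ln(1 − 4p/3) = −0.75 ln(1 − 0.047879) = −0.75 ln(0.952121)
  = −0.75 × (-0.049063) = 0.036797 substitutions/site.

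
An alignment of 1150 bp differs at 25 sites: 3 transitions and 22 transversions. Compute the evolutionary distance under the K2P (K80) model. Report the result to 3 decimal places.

0.022

P = 3/1150 ≈ 0.002609 and Q = 22/1150 ≈ 0.01913.
Under the Kimura two-parameter model, d = −½ ln(1 − 2P − Q) − ¼ ln(1 − 2Q).
1 − 2P − Q = 0.975652, giving −½ ln(0.975652) = 0.012325.
1 − 2Q = 0.96174, giving −¼ ln(0.96174) = 0.009753.
d = 0.012325 + 0.009753 = 0.022078.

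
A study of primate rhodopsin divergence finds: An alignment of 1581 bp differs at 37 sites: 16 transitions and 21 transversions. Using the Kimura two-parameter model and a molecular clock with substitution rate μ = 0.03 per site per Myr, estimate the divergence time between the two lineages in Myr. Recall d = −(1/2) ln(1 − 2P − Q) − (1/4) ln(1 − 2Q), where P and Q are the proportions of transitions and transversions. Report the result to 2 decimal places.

P = 16/1581 ≈ 0.01012 and Q = 21/1581 ≈ 0.013283.
Under the Kimura two-parameter model, d = −½ ln(1 − 2P − Q) − ¼ ln(1 − 2Q).
1 − 2P − Q = 0.966477, giving −½ ln(0.966477) = 0.017049.
1 − 2Q = 0.973434, giving −¼ ln(0.973434) = 0.006731.
d = 0.017049 + 0.006731 = 0.023780.
Under a molecular clock d = 2μt, so t = d/(2μ) = 0.023780 / (2 × 0.03) = 0.40 Myr.

0.40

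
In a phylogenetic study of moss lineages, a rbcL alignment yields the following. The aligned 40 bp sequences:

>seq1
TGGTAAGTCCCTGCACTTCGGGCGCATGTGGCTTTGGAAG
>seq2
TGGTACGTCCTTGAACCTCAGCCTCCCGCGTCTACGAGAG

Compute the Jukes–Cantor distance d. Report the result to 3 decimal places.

The sequences differ at 15 of 40 sites, so p = 15/40 = 0.375.
d = −(3/4) ln(1 − 4p/3) = −0.75 ln(1 − 0.5) = −0.75 ln(0.5)
  = −0.75 × (-0.693147) = 0.519860 substitutions/site.

0.520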